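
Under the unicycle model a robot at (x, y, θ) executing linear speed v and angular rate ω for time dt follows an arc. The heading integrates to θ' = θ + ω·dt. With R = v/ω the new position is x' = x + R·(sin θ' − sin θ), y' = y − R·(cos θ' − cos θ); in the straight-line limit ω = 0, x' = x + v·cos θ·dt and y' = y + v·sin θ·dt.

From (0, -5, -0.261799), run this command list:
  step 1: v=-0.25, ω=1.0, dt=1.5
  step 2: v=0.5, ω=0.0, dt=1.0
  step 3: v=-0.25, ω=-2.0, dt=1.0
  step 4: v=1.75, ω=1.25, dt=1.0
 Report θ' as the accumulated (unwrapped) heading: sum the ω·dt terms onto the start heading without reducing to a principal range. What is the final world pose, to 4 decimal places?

(1.2808, -4.9603, 0.4882)

step 1: θ'=1.2382 (R=-0.2500) → pose (-0.3010, -5.1599, 1.2382)
step 2: θ'=1.2382 (straight) → pose (-0.1378, -4.6873, 1.2382)
step 3: θ'=-0.7618 (R=0.1250) → pose (-0.3422, -4.7369, -0.7618)
step 4: θ'=0.4882 (R=1.4000) → pose (1.2808, -4.9603, 0.4882)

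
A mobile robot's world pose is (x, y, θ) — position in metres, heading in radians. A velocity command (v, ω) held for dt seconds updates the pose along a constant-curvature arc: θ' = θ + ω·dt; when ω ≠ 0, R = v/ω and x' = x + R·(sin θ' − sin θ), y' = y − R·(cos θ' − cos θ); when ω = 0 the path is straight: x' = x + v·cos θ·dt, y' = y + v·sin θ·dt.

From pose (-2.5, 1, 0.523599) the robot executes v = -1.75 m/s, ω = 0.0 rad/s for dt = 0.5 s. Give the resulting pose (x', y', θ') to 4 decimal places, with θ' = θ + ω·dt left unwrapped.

(-3.2578, 0.5625, 0.5236)

θ' = 0.5236 + 0.0·0.5 = 0.5236
ω = 0 → straight: x' = -2.5 + -1.75·cos(0.5236)·0.5 = -3.2578
y' = 1 + -1.75·sin(0.5236)·0.5 = 0.5625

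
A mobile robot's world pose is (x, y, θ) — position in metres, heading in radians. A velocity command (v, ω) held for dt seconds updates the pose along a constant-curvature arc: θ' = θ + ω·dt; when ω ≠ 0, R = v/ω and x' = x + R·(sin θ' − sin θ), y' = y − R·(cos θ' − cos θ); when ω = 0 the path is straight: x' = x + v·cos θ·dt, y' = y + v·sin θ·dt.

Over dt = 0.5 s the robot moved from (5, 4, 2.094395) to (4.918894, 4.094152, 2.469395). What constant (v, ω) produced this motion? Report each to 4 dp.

v = 0.2500, ω = 0.7500

Δθ = 2.469395 − 2.094395 = 0.375000
ω = Δθ/dt = 0.375000/0.5 = 0.7500
R = −Δy/(cos θ' − cos θ) = 0.3333
v = R·ω = 0.3333·0.7500 = 0.2500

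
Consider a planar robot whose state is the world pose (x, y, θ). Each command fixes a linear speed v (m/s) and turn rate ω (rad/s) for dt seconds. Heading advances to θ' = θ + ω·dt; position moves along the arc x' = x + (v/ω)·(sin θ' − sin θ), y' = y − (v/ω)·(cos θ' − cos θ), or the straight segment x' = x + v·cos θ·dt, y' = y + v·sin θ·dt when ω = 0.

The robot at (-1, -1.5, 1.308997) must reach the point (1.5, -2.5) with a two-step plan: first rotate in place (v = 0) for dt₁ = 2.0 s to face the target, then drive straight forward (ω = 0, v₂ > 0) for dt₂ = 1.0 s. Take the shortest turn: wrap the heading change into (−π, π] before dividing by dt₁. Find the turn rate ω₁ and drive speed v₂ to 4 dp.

heading to target = atan2(-2.5−-1.5, 1.5−-1) = -0.3805
Δθ = wrap(-0.3805 − 1.3090) = -1.6895; ω₁ = Δθ/dt₁ = -0.8448
distance = √((1.5−-1)² + (-2.5−-1.5)²) = 2.6926; v₂ = distance/dt₂ = 2.6926

ω₁ = -0.8448, v₂ = 2.6926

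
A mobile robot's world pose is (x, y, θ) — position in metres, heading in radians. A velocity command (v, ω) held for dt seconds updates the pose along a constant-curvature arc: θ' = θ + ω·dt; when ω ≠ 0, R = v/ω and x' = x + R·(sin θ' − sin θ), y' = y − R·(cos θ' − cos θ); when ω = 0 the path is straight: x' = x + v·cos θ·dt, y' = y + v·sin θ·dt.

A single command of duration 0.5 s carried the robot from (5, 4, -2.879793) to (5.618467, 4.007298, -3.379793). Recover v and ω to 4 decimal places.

v = -1.2500, ω = -1.0000

Δθ = -3.379793 − -2.879793 = -0.500000
ω = Δθ/dt = -0.500000/0.5 = -1.0000
R = Δx/(sin θ' − sin θ) = 1.2500
v = R·ω = 1.2500·-1.0000 = -1.2500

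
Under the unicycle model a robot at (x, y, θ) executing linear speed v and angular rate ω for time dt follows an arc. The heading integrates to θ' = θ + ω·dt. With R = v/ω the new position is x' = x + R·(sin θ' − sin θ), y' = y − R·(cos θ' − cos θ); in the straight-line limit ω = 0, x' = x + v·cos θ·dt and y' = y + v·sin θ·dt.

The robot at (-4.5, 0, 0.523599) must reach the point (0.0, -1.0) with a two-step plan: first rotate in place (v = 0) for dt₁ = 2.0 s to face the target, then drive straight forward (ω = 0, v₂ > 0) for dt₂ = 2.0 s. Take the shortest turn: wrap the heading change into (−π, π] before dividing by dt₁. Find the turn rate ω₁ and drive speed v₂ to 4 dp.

ω₁ = -0.3711, v₂ = 2.3049

heading to target = atan2(-1−0, 0−-4.5) = -0.2187
Δθ = wrap(-0.2187 − 0.5236) = -0.7423; ω₁ = Δθ/dt₁ = -0.3711
distance = √((0−-4.5)² + (-1−0)²) = 4.6098; v₂ = distance/dt₂ = 2.3049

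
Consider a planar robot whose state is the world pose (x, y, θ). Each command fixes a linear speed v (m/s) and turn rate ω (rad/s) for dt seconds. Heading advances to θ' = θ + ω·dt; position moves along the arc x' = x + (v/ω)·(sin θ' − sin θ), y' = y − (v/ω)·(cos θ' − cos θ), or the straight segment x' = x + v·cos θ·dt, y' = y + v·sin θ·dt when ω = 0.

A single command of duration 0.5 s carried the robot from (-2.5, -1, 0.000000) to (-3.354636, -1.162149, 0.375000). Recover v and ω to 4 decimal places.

Δθ = 0.375000 − 0.000000 = 0.375000
ω = Δθ/dt = 0.375000/0.5 = 0.7500
R = Δx/(sin θ' − sin θ) = -2.3333
v = R·ω = -2.3333·0.7500 = -1.7500

v = -1.7500, ω = 0.7500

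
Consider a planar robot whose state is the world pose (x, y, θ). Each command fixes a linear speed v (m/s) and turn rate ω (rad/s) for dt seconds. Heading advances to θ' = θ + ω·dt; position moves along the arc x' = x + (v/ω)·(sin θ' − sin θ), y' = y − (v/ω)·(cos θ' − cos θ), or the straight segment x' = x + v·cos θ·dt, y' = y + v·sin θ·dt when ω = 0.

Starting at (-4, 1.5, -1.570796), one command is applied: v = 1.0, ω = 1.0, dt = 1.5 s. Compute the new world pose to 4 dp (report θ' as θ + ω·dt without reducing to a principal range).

(-3.0707, 0.5025, -0.0708)

θ' = -1.5708 + 1.0·1.5 = -0.0708
R = v/ω = 1.0/1.0 = 1.0000
x' = -4 + 1.0000·(sin -0.0708 − sin -1.5708) = -3.0707
y' = 1.5 − 1.0000·(cos -0.0708 − cos -1.5708) = 0.5025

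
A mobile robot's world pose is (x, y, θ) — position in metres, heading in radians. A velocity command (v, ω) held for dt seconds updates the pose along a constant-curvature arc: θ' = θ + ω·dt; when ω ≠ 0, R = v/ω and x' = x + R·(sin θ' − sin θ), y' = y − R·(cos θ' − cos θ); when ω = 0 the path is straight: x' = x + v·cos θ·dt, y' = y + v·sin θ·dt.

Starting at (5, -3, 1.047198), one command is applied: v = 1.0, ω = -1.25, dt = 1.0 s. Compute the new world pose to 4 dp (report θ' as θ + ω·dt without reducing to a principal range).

θ' = 1.0472 + -1.25·1.0 = -0.2028
R = v/ω = 1.0/-1.25 = -0.8000
x' = 5 + -0.8000·(sin -0.2028 − sin 1.0472) = 5.8540
y' = -3 − -0.8000·(cos -0.2028 − cos 1.0472) = -2.6164

(5.8540, -2.6164, -0.2028)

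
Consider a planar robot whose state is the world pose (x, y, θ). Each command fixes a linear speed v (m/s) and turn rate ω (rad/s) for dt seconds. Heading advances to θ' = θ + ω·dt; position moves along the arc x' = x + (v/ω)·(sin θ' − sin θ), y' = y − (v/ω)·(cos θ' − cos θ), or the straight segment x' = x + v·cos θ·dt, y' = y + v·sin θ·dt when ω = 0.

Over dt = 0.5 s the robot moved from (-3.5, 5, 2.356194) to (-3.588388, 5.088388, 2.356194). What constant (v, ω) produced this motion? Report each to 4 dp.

v = 0.2500, ω = 0.0000

Δθ = 2.356194 − 2.356194 = 0.000000
ω = Δθ/dt = 0.000000/0.5 = 0.0000
ω = 0 → v = (Δx·cos θ + Δy·sin θ)/dt = 0.2500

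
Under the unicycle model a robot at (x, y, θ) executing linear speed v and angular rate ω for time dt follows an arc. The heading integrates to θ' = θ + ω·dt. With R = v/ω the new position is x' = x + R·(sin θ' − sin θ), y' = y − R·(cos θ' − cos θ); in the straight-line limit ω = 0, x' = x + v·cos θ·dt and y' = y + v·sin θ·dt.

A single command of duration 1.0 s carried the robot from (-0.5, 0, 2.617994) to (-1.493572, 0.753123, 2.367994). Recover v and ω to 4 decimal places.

Δθ = 2.367994 − 2.617994 = -0.250000
ω = Δθ/dt = -0.250000/1.0 = -0.2500
R = Δx/(sin θ' − sin θ) = -5.0000
v = R·ω = -5.0000·-0.2500 = 1.2500

v = 1.2500, ω = -0.2500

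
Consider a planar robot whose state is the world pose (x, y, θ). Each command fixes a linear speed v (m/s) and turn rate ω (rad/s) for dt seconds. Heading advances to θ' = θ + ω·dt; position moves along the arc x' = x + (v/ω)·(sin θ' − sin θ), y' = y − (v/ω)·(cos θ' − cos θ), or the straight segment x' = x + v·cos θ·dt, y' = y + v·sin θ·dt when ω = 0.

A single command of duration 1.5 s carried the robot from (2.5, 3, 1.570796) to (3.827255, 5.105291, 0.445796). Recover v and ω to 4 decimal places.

Δθ = 0.445796 − 1.570796 = -1.125000
ω = Δθ/dt = -1.125000/1.5 = -0.7500
R = −Δy/(cos θ' − cos θ) = -2.3333
v = R·ω = -2.3333·-0.7500 = 1.7500

v = 1.7500, ω = -0.7500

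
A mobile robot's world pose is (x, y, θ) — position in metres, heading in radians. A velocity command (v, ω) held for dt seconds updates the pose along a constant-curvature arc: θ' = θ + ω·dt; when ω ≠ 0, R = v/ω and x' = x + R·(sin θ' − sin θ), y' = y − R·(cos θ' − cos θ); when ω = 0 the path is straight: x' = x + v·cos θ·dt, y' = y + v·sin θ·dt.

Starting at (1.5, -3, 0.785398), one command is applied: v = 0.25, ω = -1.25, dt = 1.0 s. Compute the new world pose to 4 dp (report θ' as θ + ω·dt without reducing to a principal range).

θ' = 0.7854 + -1.25·1.0 = -0.4646
R = v/ω = 0.25/-1.25 = -0.2000
x' = 1.5 + -0.2000·(sin -0.4646 − sin 0.7854) = 1.7310
y' = -3 − -0.2000·(cos -0.4646 − cos 0.7854) = -2.9626

(1.7310, -2.9626, -0.4646)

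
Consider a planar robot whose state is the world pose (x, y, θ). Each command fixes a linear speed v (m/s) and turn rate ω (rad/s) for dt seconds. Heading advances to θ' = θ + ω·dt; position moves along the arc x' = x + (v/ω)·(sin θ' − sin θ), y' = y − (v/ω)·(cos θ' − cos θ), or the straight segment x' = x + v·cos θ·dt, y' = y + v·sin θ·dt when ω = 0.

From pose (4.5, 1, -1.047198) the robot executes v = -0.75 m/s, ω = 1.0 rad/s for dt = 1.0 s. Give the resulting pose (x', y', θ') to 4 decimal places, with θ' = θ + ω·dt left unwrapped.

θ' = -1.0472 + 1.0·1.0 = -0.0472
R = v/ω = -0.75/1.0 = -0.7500
x' = 4.5 + -0.7500·(sin -0.0472 − sin -1.0472) = 3.8859
y' = 1 − -0.7500·(cos -0.0472 − cos -1.0472) = 1.3742

(3.8859, 1.3742, -0.0472)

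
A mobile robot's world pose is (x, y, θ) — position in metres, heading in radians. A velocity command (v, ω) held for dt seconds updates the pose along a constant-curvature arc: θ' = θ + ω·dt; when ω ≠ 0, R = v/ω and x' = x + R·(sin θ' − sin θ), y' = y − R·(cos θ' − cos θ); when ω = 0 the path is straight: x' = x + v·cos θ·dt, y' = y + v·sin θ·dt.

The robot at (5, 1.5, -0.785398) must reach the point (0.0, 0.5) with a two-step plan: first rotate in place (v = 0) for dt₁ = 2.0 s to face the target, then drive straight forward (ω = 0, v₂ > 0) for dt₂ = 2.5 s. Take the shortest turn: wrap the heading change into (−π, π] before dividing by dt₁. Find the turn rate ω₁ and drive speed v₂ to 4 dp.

ω₁ = -1.0794, v₂ = 2.0396

heading to target = atan2(0.5−1.5, 0−5) = -2.9442
Δθ = wrap(-2.9442 − -0.7854) = -2.1588; ω₁ = Δθ/dt₁ = -1.0794
distance = √((0−5)² + (0.5−1.5)²) = 5.0990; v₂ = distance/dt₂ = 2.0396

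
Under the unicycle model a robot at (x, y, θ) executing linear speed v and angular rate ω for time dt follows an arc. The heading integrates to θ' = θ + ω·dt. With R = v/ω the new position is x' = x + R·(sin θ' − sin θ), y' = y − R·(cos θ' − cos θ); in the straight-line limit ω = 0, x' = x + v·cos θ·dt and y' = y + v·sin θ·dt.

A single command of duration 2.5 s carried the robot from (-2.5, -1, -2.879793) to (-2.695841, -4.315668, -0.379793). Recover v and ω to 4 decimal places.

v = 1.7500, ω = 1.0000

Δθ = -0.379793 − -2.879793 = 2.500000
ω = Δθ/dt = 2.500000/2.5 = 1.0000
R = −Δy/(cos θ' − cos θ) = 1.7500
v = R·ω = 1.7500·1.0000 = 1.7500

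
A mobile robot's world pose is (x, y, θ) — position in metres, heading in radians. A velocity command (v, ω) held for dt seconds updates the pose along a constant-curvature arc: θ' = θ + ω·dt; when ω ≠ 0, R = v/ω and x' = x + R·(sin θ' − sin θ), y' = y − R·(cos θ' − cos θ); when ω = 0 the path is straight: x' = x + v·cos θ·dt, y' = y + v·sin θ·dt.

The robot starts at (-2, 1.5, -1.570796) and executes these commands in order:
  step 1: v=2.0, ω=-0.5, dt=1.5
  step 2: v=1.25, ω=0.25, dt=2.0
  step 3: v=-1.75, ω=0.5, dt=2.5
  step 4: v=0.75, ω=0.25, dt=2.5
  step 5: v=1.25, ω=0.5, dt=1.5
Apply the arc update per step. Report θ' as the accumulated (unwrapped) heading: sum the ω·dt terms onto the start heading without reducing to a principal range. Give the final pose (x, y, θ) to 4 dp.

(-2.3108, 0.7043, 0.8042)

step 1: θ'=-2.3208 (R=-4.0000) → pose (-3.0732, -1.2266, -2.3208)
step 2: θ'=-1.8208 (R=5.0000) → pose (-4.2594, -3.3977, -1.8208)
step 3: θ'=-0.5708 (R=-3.5000) → pose (-5.7595, 0.4133, -0.5708)
step 4: θ'=0.0542 (R=3.0000) → pose (-3.9761, -0.0578, 0.0542)
step 5: θ'=0.8042 (R=2.5000) → pose (-2.3108, 0.7043, 0.8042)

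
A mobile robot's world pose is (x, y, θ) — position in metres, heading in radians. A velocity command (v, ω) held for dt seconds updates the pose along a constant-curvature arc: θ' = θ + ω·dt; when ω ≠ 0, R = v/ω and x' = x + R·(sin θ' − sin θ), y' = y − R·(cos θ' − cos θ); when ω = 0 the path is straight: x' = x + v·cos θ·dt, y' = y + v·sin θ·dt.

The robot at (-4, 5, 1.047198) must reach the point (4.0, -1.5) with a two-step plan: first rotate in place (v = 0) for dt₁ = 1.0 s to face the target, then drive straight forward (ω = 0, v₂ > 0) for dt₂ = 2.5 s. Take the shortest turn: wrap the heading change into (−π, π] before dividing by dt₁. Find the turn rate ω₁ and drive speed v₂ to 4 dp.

ω₁ = -1.7295, v₂ = 4.1231

heading to target = atan2(-1.5−5, 4−-4) = -0.6823
Δθ = wrap(-0.6823 − 1.0472) = -1.7295; ω₁ = Δθ/dt₁ = -1.7295
distance = √((4−-4)² + (-1.5−5)²) = 10.3078; v₂ = distance/dt₂ = 4.1231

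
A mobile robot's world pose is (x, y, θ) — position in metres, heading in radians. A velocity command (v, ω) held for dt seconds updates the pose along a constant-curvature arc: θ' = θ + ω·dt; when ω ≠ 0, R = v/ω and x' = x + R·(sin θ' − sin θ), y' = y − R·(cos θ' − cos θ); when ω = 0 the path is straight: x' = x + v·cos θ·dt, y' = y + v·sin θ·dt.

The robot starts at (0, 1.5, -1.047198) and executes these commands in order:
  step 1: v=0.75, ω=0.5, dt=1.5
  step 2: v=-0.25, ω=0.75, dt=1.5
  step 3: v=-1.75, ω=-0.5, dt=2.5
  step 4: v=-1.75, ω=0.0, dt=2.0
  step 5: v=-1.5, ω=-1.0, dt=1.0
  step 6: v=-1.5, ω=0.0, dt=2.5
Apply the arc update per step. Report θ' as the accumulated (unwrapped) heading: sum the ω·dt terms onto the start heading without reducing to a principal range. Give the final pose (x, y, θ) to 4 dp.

step 1: θ'=-0.2972 (R=1.5000) → pose (0.8598, 0.8158, -0.2972)
step 2: θ'=0.8278 (R=-0.3333) → pose (0.5167, 0.7225, 0.8278)
step 3: θ'=-0.4222 (R=3.5000) → pose (-3.4951, -0.1024, -0.4222)
step 4: θ'=-0.4222 (straight) → pose (-6.6877, 1.3318, -0.4222)
step 5: θ'=-1.4222 (R=1.5000) → pose (-7.5566, 2.4780, -1.4222)
step 6: θ'=-1.4222 (straight) → pose (-8.1117, 6.1867, -1.4222)

(-8.1117, 6.1867, -1.4222)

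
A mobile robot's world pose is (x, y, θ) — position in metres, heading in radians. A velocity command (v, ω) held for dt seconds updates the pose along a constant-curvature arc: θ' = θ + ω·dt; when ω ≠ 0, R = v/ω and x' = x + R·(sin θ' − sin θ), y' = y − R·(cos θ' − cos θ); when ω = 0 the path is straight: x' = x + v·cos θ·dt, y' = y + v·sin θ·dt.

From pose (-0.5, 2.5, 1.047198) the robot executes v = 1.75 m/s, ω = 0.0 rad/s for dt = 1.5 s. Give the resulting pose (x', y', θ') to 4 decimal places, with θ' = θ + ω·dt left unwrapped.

θ' = 1.0472 + 0.0·1.5 = 1.0472
ω = 0 → straight: x' = -0.5 + 1.75·cos(1.0472)·1.5 = 0.8125
y' = 2.5 + 1.75·sin(1.0472)·1.5 = 4.7733

(0.8125, 4.7733, 1.0472)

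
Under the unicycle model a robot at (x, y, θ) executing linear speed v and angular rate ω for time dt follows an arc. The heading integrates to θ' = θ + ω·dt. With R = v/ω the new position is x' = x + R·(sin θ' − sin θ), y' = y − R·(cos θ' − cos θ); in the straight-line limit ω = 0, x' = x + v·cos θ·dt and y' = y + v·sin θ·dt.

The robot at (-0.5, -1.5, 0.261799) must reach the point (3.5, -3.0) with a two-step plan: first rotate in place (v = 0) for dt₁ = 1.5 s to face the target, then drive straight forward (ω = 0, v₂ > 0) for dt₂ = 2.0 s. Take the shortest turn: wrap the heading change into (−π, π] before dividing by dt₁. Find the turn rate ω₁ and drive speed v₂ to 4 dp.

ω₁ = -0.4137, v₂ = 2.1360

heading to target = atan2(-3−-1.5, 3.5−-0.5) = -0.3588
Δθ = wrap(-0.3588 − 0.2618) = -0.6206; ω₁ = Δθ/dt₁ = -0.4137
distance = √((3.5−-0.5)² + (-3−-1.5)²) = 4.2720; v₂ = distance/dt₂ = 2.1360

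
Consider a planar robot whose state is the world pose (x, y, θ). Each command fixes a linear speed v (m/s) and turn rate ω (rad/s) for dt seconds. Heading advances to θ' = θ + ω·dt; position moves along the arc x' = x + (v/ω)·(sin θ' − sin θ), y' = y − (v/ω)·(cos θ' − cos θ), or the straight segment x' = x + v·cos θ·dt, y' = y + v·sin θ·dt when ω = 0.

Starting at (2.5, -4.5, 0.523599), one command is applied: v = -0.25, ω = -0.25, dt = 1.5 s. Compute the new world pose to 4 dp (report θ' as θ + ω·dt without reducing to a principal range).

θ' = 0.5236 + -0.25·1.5 = 0.1486
R = v/ω = -0.25/-0.25 = 1.0000
x' = 2.5 + 1.0000·(sin 0.1486 − sin 0.5236) = 2.1481
y' = -4.5 − 1.0000·(cos 0.1486 − cos 0.5236) = -4.6230

(2.1481, -4.6230, 0.1486)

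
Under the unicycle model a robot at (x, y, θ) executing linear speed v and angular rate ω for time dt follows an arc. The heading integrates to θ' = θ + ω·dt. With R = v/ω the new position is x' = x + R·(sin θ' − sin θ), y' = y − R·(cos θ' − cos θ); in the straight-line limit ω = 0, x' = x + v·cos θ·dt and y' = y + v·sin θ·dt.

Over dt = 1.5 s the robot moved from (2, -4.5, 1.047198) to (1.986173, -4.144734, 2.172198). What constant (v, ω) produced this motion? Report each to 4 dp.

v = 0.2500, ω = 0.7500

Δθ = 2.172198 − 1.047198 = 1.125000
ω = Δθ/dt = 1.125000/1.5 = 0.7500
R = −Δy/(cos θ' − cos θ) = 0.3333
v = R·ω = 0.3333·0.7500 = 0.2500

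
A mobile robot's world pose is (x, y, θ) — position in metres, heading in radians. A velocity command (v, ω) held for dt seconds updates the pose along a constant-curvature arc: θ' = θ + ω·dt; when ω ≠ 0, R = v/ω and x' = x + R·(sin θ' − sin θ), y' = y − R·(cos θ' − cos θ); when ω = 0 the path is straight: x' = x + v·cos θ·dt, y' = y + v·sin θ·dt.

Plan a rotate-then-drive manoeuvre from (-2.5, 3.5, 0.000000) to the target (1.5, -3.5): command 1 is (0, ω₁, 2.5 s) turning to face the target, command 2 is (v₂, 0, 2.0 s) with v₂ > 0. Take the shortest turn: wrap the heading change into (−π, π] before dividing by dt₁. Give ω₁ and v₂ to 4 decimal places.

heading to target = atan2(-3.5−3.5, 1.5−-2.5) = -1.0517
Δθ = wrap(-1.0517 − 0.0000) = -1.0517; ω₁ = Δθ/dt₁ = -0.4207
distance = √((1.5−-2.5)² + (-3.5−3.5)²) = 8.0623; v₂ = distance/dt₂ = 4.0311

ω₁ = -0.4207, v₂ = 4.0311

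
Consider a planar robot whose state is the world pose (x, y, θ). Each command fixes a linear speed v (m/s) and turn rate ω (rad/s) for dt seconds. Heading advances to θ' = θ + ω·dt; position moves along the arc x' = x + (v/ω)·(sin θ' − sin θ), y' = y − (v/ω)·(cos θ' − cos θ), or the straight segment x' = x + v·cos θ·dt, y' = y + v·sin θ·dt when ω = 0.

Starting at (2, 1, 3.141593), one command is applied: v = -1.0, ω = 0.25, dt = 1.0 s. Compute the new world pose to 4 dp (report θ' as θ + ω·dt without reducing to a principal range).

(2.9896, 1.1244, 3.3916)

θ' = 3.1416 + 0.25·1.0 = 3.3916
R = v/ω = -1.0/0.25 = -4.0000
x' = 2 + -4.0000·(sin 3.3916 − sin 3.1416) = 2.9896
y' = 1 − -4.0000·(cos 3.3916 − cos 3.1416) = 1.1244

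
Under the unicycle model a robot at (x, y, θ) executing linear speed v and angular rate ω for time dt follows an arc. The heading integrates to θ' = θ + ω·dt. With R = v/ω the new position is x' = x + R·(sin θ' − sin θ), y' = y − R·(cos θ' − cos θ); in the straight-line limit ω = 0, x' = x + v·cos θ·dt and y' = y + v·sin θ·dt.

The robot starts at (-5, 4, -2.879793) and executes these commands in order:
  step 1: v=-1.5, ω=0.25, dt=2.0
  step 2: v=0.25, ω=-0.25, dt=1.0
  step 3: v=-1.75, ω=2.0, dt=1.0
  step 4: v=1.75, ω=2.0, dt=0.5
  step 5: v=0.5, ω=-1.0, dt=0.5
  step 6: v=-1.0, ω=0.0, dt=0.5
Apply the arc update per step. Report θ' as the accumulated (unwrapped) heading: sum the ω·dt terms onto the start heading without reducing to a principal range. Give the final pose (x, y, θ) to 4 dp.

step 1: θ'=-2.3798 (R=-6.0000) → pose (-2.4116, 5.4540, -2.3798)
step 2: θ'=-2.6298 (R=-1.0000) → pose (-2.6120, 5.3057, -2.6298)
step 3: θ'=-0.6298 (R=-0.8750) → pose (-2.5252, 6.7757, -0.6298)
step 4: θ'=0.3702 (R=0.8750) → pose (-1.6933, 6.6671, 0.3702)
step 5: θ'=-0.1298 (R=-0.5000) → pose (-1.4477, 6.6968, -0.1298)
step 6: θ'=-0.1298 (straight) → pose (-1.9435, 6.7615, -0.1298)

(-1.9435, 6.7615, -0.1298)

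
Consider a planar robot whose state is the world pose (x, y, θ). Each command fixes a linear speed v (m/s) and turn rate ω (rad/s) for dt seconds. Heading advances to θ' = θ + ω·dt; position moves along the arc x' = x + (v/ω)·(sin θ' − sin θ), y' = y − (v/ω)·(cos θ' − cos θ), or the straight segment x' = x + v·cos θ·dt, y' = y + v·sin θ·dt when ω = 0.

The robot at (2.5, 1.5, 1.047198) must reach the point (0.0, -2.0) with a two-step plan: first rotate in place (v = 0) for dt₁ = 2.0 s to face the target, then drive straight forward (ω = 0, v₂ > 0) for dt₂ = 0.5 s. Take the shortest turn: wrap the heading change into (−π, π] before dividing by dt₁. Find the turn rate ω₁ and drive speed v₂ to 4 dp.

heading to target = atan2(-2−1.5, 0−2.5) = -2.1910
Δθ = wrap(-2.1910 − 1.0472) = 3.0449; ω₁ = Δθ/dt₁ = 1.5225
distance = √((0−2.5)² + (-2−1.5)²) = 4.3012; v₂ = distance/dt₂ = 8.6023

ω₁ = 1.5225, v₂ = 8.6023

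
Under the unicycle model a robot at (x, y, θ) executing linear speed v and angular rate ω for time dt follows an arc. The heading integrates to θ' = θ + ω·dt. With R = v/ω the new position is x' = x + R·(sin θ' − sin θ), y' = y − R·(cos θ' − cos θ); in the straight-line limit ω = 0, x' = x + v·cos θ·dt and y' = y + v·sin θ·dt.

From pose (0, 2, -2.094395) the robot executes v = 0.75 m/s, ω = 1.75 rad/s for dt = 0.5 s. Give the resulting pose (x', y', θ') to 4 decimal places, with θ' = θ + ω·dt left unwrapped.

θ' = -2.0944 + 1.75·0.5 = -1.2194
R = v/ω = 0.75/1.75 = 0.4286
x' = 0 + 0.4286·(sin -1.2194 − sin -2.0944) = -0.0312
y' = 2 − 0.4286·(cos -1.2194 − cos -2.0944) = 1.6382

(-0.0312, 1.6382, -1.2194)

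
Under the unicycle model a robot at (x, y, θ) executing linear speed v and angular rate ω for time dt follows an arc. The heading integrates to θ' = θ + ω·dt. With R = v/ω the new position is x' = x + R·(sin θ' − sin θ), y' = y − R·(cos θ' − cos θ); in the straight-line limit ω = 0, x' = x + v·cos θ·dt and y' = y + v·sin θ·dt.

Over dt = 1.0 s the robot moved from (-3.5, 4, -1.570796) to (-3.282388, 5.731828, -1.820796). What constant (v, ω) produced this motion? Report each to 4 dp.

v = -1.7500, ω = -0.2500

Δθ = -1.820796 − -1.570796 = -0.250000
ω = Δθ/dt = -0.250000/1.0 = -0.2500
R = −Δy/(cos θ' − cos θ) = 7.0000
v = R·ω = 7.0000·-0.2500 = -1.7500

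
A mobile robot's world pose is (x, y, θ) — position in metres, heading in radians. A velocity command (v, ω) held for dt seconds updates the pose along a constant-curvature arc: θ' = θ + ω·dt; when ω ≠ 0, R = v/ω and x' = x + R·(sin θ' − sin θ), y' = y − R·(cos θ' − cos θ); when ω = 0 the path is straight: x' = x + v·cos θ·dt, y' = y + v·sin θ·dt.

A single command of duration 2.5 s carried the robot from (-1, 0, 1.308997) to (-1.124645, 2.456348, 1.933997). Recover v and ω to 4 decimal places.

Δθ = 1.933997 − 1.308997 = 0.625000
ω = Δθ/dt = 0.625000/2.5 = 0.2500
R = −Δy/(cos θ' − cos θ) = 4.0000
v = R·ω = 4.0000·0.2500 = 1.0000

v = 1.0000, ω = 0.2500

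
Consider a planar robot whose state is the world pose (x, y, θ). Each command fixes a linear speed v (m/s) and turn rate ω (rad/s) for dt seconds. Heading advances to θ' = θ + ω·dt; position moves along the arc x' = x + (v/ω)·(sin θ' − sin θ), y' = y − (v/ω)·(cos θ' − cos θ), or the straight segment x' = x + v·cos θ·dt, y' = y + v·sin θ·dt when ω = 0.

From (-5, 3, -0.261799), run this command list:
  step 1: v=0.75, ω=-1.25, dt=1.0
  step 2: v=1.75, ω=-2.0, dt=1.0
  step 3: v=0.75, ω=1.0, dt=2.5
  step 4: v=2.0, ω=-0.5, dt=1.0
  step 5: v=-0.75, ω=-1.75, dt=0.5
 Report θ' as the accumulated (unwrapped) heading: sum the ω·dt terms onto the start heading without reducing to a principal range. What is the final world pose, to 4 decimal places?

(-5.9175, -1.0565, -2.3868)

step 1: θ'=-1.5118 (R=-0.6000) → pose (-4.5563, 2.4558, -1.5118)
step 2: θ'=-3.5118 (R=-0.8750) → pose (-5.7464, 1.5885, -3.5118)
step 3: θ'=-1.0118 (R=0.7500) → pose (-6.6536, 0.4916, -1.0118)
step 4: θ'=-1.5118 (R=-4.0000) → pose (-6.0517, -1.3939, -1.5118)
step 5: θ'=-2.3868 (R=0.4286) → pose (-5.9175, -1.0565, -2.3868)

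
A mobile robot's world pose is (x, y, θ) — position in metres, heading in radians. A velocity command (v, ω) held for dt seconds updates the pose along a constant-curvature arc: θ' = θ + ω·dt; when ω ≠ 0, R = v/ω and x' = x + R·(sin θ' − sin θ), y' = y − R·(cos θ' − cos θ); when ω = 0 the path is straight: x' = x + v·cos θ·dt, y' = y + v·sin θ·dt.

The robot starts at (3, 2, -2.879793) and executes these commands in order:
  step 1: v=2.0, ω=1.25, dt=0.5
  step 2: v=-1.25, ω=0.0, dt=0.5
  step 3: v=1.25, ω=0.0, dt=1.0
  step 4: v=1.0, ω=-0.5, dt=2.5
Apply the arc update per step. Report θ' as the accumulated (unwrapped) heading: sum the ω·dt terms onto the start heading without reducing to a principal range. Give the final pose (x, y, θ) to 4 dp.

(-0.4816, 0.3754, -3.5048)

step 1: θ'=-2.2548 (R=1.6000) → pose (2.1740, 1.4656, -2.2548)
step 2: θ'=-2.2548 (straight) → pose (2.5690, 1.9500, -2.2548)
step 3: θ'=-2.2548 (straight) → pose (1.7791, 0.9811, -2.2548)
step 4: θ'=-3.5048 (R=-2.0000) → pose (-0.4816, 0.3754, -3.5048)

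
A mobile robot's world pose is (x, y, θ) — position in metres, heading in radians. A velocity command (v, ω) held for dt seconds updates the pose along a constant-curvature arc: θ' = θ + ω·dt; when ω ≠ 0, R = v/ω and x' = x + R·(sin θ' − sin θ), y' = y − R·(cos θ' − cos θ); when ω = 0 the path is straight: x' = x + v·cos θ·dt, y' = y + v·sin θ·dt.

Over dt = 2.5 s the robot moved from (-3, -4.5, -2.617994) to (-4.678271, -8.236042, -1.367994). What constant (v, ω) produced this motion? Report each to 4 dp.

v = 1.7500, ω = 0.5000

Δθ = -1.367994 − -2.617994 = 1.250000
ω = Δθ/dt = 1.250000/2.5 = 0.5000
R = −Δy/(cos θ' − cos θ) = 3.5000
v = R·ω = 3.5000·0.5000 = 1.7500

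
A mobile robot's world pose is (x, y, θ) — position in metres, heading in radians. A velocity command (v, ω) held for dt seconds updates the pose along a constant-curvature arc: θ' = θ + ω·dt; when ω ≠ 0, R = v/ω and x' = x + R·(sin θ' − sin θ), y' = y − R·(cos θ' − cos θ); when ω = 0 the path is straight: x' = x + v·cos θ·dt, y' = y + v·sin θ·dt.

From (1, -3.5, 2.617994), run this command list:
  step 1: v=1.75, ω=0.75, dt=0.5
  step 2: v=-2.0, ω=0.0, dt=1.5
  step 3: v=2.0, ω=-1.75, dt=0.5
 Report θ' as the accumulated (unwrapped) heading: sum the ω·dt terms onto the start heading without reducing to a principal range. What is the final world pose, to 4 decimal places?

(2.3389, -3.1216, 2.1180)

step 1: θ'=2.9930 (R=2.3333) → pose (0.1788, -3.2131, 2.9930)
step 2: θ'=2.9930 (straight) → pose (3.1457, -3.6573, 2.9930)
step 3: θ'=2.1180 (R=-1.1429) → pose (2.3389, -3.1216, 2.1180)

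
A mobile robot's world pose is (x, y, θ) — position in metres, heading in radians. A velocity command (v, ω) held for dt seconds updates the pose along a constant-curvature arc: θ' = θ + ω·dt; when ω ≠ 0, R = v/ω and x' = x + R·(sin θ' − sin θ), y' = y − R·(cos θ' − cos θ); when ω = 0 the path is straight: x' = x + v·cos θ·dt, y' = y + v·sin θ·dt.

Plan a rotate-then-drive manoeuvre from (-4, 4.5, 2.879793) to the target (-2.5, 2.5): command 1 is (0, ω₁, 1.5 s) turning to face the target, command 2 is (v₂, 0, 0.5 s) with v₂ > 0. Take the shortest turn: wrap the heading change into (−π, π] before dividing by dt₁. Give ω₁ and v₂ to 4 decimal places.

heading to target = atan2(2.5−4.5, -2.5−-4) = -0.9273
Δθ = wrap(-0.9273 − 2.8798) = 2.4761; ω₁ = Δθ/dt₁ = 1.6507
distance = √((-2.5−-4)² + (2.5−4.5)²) = 2.5000; v₂ = distance/dt₂ = 5.0000

ω₁ = 1.6507, v₂ = 5.0000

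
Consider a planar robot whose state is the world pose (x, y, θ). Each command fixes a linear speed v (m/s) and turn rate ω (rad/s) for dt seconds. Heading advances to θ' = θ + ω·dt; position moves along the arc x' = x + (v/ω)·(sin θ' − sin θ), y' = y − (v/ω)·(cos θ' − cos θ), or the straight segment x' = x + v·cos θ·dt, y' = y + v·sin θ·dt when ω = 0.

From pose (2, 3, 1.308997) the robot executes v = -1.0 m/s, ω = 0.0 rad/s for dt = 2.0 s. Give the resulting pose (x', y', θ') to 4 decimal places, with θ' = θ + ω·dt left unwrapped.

(1.4824, 1.0681, 1.3090)

θ' = 1.3090 + 0.0·2.0 = 1.3090
ω = 0 → straight: x' = 2 + -1.0·cos(1.3090)·2.0 = 1.4824
y' = 3 + -1.0·sin(1.3090)·2.0 = 1.0681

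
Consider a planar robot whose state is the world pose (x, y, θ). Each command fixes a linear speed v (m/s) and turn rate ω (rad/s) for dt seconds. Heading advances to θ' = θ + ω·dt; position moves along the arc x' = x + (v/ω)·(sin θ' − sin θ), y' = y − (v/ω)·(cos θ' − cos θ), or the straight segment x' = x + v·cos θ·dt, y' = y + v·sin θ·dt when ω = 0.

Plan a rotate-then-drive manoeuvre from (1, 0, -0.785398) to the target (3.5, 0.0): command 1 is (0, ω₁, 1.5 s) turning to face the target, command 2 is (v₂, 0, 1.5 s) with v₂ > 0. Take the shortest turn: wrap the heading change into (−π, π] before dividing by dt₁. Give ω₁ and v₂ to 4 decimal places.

ω₁ = 0.5236, v₂ = 1.6667

heading to target = atan2(0−0, 3.5−1) = 0.0000
Δθ = wrap(0.0000 − -0.7854) = 0.7854; ω₁ = Δθ/dt₁ = 0.5236
distance = √((3.5−1)² + (0−0)²) = 2.5000; v₂ = distance/dt₂ = 1.6667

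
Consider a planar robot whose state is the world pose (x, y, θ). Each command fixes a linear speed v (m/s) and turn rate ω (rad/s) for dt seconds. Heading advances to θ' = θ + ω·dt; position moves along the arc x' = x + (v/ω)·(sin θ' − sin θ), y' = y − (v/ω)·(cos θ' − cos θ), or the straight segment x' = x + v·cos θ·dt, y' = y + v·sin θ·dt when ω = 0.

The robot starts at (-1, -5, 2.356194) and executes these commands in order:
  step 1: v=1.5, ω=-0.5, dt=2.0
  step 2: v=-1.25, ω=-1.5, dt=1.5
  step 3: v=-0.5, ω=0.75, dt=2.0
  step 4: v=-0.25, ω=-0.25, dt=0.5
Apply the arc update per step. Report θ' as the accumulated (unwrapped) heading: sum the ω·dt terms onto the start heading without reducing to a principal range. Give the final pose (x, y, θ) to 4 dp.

step 1: θ'=1.3562 (R=-3.0000) → pose (-1.8099, -2.2398, 1.3562)
step 2: θ'=-0.8938 (R=0.8333) → pose (-3.2736, -2.5844, -0.8938)
step 3: θ'=0.6062 (R=-0.6667) → pose (-4.1731, -2.4541, 0.6062)
step 4: θ'=0.4812 (R=1.0000) → pose (-4.2800, -2.5188, 0.4812)

(-4.2800, -2.5188, 0.4812)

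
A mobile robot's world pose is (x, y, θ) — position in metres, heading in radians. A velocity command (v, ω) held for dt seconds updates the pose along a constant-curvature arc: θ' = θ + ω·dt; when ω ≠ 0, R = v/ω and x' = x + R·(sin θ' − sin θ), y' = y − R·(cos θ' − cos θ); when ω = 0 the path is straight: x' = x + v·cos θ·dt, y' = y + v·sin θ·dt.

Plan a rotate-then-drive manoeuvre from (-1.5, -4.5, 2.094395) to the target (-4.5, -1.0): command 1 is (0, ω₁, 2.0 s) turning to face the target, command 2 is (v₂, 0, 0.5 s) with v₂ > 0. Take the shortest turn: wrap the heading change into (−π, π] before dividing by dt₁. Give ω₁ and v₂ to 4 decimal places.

heading to target = atan2(-1−-4.5, -4.5−-1.5) = 2.2794
Δθ = wrap(2.2794 − 2.0944) = 0.1850; ω₁ = Δθ/dt₁ = 0.0925
distance = √((-4.5−-1.5)² + (-1−-4.5)²) = 4.6098; v₂ = distance/dt₂ = 9.2195

ω₁ = 0.0925, v₂ = 9.2195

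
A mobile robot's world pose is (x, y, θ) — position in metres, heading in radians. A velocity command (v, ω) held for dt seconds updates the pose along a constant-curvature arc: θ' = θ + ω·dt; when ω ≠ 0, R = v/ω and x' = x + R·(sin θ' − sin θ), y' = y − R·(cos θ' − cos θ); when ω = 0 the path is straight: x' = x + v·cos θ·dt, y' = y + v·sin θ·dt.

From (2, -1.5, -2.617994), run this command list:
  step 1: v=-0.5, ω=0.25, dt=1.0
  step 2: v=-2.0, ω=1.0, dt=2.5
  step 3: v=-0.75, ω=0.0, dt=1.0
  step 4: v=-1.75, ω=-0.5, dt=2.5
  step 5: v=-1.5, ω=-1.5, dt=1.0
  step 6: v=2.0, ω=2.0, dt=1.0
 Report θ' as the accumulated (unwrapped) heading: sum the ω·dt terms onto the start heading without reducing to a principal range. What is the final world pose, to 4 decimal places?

(-3.2949, 3.6767, -0.6180)

step 1: θ'=-2.3680 (R=-2.0000) → pose (2.3974, -1.1988, -2.3680)
step 2: θ'=0.1320 (R=-2.0000) → pose (0.7368, 2.2147, 0.1320)
step 3: θ'=0.1320 (straight) → pose (-0.0067, 2.1159, 0.1320)
step 4: θ'=-1.1180 (R=3.5000) → pose (-3.6147, 4.0543, -1.1180)
step 5: θ'=-2.6180 (R=1.0000) → pose (-3.2155, 5.3578, -2.6180)
step 6: θ'=-0.6180 (R=1.0000) → pose (-3.2949, 3.6767, -0.6180)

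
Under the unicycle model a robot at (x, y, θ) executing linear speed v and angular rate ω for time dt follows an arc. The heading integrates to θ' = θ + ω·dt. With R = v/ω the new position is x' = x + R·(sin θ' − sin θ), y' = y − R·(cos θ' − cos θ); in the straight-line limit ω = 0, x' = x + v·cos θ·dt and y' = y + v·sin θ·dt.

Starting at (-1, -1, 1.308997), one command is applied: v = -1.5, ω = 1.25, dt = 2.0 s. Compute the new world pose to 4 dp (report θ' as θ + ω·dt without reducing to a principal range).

(0.9019, -2.2531, 3.8090)

θ' = 1.3090 + 1.25·2.0 = 3.8090
R = v/ω = -1.5/1.25 = -1.2000
x' = -1 + -1.2000·(sin 3.8090 − sin 1.3090) = 0.9019
y' = -1 − -1.2000·(cos 3.8090 − cos 1.3090) = -2.2531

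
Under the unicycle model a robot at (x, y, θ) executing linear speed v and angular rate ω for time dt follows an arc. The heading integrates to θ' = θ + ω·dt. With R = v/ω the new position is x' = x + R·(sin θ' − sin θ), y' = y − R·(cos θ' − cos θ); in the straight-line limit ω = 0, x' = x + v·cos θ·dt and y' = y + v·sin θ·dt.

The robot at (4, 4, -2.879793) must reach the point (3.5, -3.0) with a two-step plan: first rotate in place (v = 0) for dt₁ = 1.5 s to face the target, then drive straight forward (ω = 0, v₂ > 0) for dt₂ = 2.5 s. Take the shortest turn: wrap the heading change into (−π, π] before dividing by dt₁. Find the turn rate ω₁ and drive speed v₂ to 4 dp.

ω₁ = 0.8251, v₂ = 2.8071

heading to target = atan2(-3−4, 3.5−4) = -1.6421
Δθ = wrap(-1.6421 − -2.8798) = 1.2377; ω₁ = Δθ/dt₁ = 0.8251
distance = √((3.5−4)² + (-3−4)²) = 7.0178; v₂ = distance/dt₂ = 2.8071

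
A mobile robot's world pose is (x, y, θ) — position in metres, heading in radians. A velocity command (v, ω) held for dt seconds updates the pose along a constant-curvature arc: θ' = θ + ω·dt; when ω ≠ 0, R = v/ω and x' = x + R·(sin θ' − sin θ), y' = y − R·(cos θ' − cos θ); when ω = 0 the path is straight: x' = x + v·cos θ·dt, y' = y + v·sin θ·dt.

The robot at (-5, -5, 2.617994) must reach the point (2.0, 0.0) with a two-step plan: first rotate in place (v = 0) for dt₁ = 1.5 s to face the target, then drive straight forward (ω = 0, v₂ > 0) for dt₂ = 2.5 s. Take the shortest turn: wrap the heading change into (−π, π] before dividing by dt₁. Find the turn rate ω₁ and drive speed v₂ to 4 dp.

ω₁ = -1.3318, v₂ = 3.4409

heading to target = atan2(0−-5, 2−-5) = 0.6202
Δθ = wrap(0.6202 − 2.6180) = -1.9977; ω₁ = Δθ/dt₁ = -1.3318
distance = √((2−-5)² + (0−-5)²) = 8.6023; v₂ = distance/dt₂ = 3.4409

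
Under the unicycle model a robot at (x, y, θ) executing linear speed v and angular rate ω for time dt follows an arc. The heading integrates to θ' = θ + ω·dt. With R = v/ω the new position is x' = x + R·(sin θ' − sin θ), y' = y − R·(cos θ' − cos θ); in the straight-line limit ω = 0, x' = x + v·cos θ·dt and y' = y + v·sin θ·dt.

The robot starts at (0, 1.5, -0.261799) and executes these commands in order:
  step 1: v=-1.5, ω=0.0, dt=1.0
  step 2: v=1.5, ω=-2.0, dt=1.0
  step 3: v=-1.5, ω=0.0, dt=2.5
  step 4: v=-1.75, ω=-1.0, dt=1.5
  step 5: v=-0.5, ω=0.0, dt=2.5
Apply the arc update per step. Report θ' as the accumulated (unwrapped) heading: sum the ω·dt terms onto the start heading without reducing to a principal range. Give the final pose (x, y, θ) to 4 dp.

(4.7077, 3.1579, -3.7618)

step 1: θ'=-0.2618 (straight) → pose (-1.4489, 1.8882, -0.2618)
step 2: θ'=-2.2618 (R=-0.7500) → pose (-1.0650, 0.6858, -2.2618)
step 3: θ'=-2.2618 (straight) → pose (1.3249, 3.5756, -2.2618)
step 4: θ'=-3.7618 (R=1.7500) → pose (3.6905, 3.8844, -3.7618)
step 5: θ'=-3.7618 (straight) → pose (4.7077, 3.1579, -3.7618)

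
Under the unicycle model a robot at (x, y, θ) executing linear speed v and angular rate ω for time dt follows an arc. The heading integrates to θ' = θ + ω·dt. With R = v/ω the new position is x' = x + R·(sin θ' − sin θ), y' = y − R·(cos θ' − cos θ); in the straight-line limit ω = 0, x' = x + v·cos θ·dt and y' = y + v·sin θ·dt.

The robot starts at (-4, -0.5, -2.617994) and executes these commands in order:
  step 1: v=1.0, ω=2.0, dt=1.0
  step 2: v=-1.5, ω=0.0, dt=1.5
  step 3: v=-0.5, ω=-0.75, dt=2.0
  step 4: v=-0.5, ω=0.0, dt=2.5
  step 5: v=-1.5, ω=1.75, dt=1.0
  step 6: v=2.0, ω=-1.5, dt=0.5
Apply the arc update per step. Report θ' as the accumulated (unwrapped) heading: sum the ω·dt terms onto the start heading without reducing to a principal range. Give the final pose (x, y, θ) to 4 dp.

step 1: θ'=-0.6180 (R=0.5000) → pose (-4.0397, -1.3405, -0.6180)
step 2: θ'=-0.6180 (straight) → pose (-5.8735, -0.0369, -0.6180)
step 3: θ'=-2.1180 (R=0.6667) → pose (-6.0566, 0.8533, -2.1180)
step 4: θ'=-2.1180 (straight) → pose (-5.4062, 1.9208, -2.1180)
step 5: θ'=-0.3680 (R=-0.8571) → pose (-5.8299, 3.1666, -0.3680)
step 6: θ'=-1.1180 (R=-1.3333) → pose (-5.1106, 2.5058, -1.1180)

(-5.1106, 2.5058, -1.1180)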